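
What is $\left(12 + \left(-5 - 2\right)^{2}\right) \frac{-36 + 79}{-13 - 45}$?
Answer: $- \frac{2623}{58} \approx -45.224$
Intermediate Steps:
$\left(12 + \left(-5 - 2\right)^{2}\right) \frac{-36 + 79}{-13 - 45} = \left(12 + \left(-7\right)^{2}\right) \frac{43}{-58} = \left(12 + 49\right) 43 \left(- \frac{1}{58}\right) = 61 \left(- \frac{43}{58}\right) = - \frac{2623}{58}$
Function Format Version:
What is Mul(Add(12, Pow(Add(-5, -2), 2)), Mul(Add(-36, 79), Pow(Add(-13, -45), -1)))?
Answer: Rational(-2623, 58) ≈ -45.224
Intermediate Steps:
Mul(Add(12, Pow(Add(-5, -2), 2)), Mul(Add(-36, 79), Pow(Add(-13, -45), -1))) = Mul(Add(12, Pow(-7, 2)), Mul(43, Pow(-58, -1))) = Mul(Add(12, 49), Mul(43, Rational(-1, 58))) = Mul(61, Rational(-43, 58)) = Rational(-2623, 58)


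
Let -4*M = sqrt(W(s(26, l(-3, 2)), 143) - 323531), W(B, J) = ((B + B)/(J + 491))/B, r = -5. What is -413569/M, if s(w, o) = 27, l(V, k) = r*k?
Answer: -827138*I*sqrt(32511306342)/51279663 ≈ -2908.4*I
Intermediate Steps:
l(V, k) = -5*k
W(B, J) = 2/(491 + J) (W(B, J) = ((2*B)/(491 + J))/B = (2*B/(491 + J))/B = 2/(491 + J))
M = -I*sqrt(32511306342)/1268 (M = -sqrt(2/(491 + 143) - 323531)/4 = -sqrt(2/634 - 323531)/4 = -sqrt(2*(1/634) - 323531)/4 = -sqrt(1/317 - 323531)/4 = -I*sqrt(32511306342)/1268 ≈ -142.2*I)
-413569/M = -413569*2*I*sqrt(32511306342)/51279663 = -827138*I*sqrt(32511306342)/51279663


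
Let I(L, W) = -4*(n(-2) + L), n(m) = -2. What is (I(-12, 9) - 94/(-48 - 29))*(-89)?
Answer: -392134/77 ≈ -5092.6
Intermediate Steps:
I(L, W) = 8 - 4*L (I(L, W) = -4*(-2 + L) = 8 - 4*L)
(I(-12, 9) - 94/(-48 - 29))*(-89) = ((8 - 4*(-12)) - 94/(-48 - 29))*(-89) = ((8 + 48) - 94/(-77))*(-89) = (56 - 94*(-1/77))*(-89) = (56 + 94/77)*(-89) = (4406/77)*(-89) = -392134/77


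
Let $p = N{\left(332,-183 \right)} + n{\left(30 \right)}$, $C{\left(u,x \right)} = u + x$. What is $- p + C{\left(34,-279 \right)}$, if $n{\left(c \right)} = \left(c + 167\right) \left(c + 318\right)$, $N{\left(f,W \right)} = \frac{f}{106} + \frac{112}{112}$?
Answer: $- \frac{3646672}{53} \approx -68805.0$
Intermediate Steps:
$N{\left(f,W \right)} = 1 + \frac{f}{106}$ ($N{\left(f,W \right)} = f \frac{1}{106} + 112 \cdot \frac{1}{112} = \frac{f}{106} + 1 = 1 + \frac{f}{106}$)
$n{\left(c \right)} = \left(167 + c\right) \left(318 + c\right)$
$p = \frac{3633687}{53}$ ($p = \left(1 + \frac{1}{106} \cdot 332\right) + \left(53106 + 30^{2} + 485 \cdot 30\right) = \left(1 + \frac{166}{53}\right) + \left(53106 + 900 + 14550\right) = \frac{219}{53} + 68556 = \frac{3633687}{53} \approx 68560.0$)
$- p + C{\left(34,-279 \right)} = \left(-1\right) \frac{3633687}{53} + \left(34 - 279\right) = - \frac{3633687}{53} - 245 = - \frac{3646672}{53}$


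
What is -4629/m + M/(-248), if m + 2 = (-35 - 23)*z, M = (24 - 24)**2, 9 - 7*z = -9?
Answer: 32403/1058 ≈ 30.627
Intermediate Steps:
z = 18/7 (z = 9/7 - 1/7*(-9) = 9/7 + 9/7 = 18/7 ≈ 2.5714)
M = 0 (M = 0**2 = 0)
m = -1058/7 (m = -2 + (-35 - 23)*(18/7) = -2 - 58*18/7 = -2 - 1044/7 = -1058/7 ≈ -151.14)
-4629/m + M/(-248) = -4629/(-1058/7) + 0/(-248) = -4629*(-7/1058) + 0*(-1/248) = 32403/1058 + 0 = 32403/1058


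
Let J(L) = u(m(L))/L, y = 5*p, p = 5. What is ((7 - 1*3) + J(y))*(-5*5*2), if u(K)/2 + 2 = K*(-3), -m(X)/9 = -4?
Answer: 240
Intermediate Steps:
m(X) = 36 (m(X) = -9*(-4) = 36)
y = 25 (y = 5*5 = 25)
u(K) = -4 - 6*K (u(K) = -4 + 2*(K*(-3)) = -4 + 2*(-3*K) = -4 - 6*K)
J(L) = -220/L (J(L) = (-4 - 6*36)/L = (-4 - 216)/L = -220/L)
((7 - 1*3) + J(y))*(-5*5*2) = ((7 - 1*3) - 220/25)*(-5*5*2) = ((7 - 3) - 220*1/25)*(-25*2) = (4 - 44/5)*(-50) = -24/5*(-50) = 240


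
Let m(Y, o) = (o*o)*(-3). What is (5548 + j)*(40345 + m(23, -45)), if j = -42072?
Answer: -1251677480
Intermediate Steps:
m(Y, o) = -3*o² (m(Y, o) = o²*(-3) = -3*o²)
(5548 + j)*(40345 + m(23, -45)) = (5548 - 42072)*(40345 - 3*(-45)²) = -36524*(40345 - 3*2025) = -36524*(40345 - 6075) = -36524*34270 = -1251677480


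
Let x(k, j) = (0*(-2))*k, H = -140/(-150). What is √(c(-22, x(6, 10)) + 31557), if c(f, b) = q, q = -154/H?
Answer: 12*√218 ≈ 177.18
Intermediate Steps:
H = 14/15 (H = -140*(-1/150) = 14/15 ≈ 0.93333)
q = -165 (q = -154/14/15 = -154*15/14 = -165)
x(k, j) = 0 (x(k, j) = 0*k = 0)
c(f, b) = -165
√(c(-22, x(6, 10)) + 31557) = √(-165 + 31557) = √31392 = 12*√218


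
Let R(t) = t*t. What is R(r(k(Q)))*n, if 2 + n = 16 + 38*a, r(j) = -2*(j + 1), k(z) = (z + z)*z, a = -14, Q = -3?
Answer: -747992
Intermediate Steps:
k(z) = 2*z**2 (k(z) = (2*z)*z = 2*z**2)
r(j) = -2 - 2*j (r(j) = -2*(1 + j) = -2 - 2*j)
n = -518 (n = -2 + (16 + 38*(-14)) = -2 + (16 - 532) = -2 - 516 = -518)
R(t) = t**2
R(r(k(Q)))*n = (-2 - 4*(-3)**2)**2*(-518) = (-2 - 4*9)**2*(-518) = (-2 - 2*18)**2*(-518) = (-2 - 36)**2*(-518) = (-38)**2*(-518) = 1444*(-518) = -747992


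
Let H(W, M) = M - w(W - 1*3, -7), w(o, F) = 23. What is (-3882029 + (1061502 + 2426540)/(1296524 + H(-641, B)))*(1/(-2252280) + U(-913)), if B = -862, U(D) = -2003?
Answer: 22690591443880500338249/2918141806920 ≈ 7.7757e+9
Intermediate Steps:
H(W, M) = -23 + M (H(W, M) = M - 1*23 = M - 23 = -23 + M)
(-3882029 + (1061502 + 2426540)/(1296524 + H(-641, B)))*(1/(-2252280) + U(-913)) = (-3882029 + (1061502 + 2426540)/(1296524 + (-23 - 862)))*(1/(-2252280) - 2003) = (-3882029 + 3488042/(1296524 - 885))*(-1/2252280 - 2003) = (-3882029 + 3488042/1295639)*(-4511316841/2252280) = -5029704683489/1295639*(-4511316841/2252280) = 22690591443880500338249/2918141806920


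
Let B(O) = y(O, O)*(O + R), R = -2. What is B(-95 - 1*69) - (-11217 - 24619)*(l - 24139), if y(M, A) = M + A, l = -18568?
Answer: -1530393604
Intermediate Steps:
y(M, A) = A + M
B(O) = 2*O*(-2 + O) (B(O) = (O + O)*(O - 2) = (2*O)*(-2 + O) = 2*O*(-2 + O))
B(-95 - 1*69) - (-11217 - 24619)*(l - 24139) = 2*(-95 - 1*69)*(-2 + (-95 - 1*69)) - (-11217 - 24619)*(-18568 - 24139) = 2*(-95 - 69)*(-2 + (-95 - 69)) - (-35836)*(-42707) = 2*(-164)*(-2 - 164) - 1*1530448052 = 2*(-164)*(-166) - 1530448052 = 54448 - 1530448052 = -1530393604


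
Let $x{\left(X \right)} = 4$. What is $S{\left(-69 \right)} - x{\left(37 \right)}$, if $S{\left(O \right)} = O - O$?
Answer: $-4$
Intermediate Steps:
$S{\left(O \right)} = 0$
$S{\left(-69 \right)} - x{\left(37 \right)} = 0 - 4 = -4$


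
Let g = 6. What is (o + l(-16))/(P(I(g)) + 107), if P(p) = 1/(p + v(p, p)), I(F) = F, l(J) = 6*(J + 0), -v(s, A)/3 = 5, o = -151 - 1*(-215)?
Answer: -144/481 ≈ -0.29938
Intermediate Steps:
o = 64 (o = -151 + 215 = 64)
v(s, A) = -15 (v(s, A) = -3*5 = -15)
l(J) = 6*J
P(p) = 1/(-15 + p) (P(p) = 1/(p - 15) = 1/(-15 + p))
(o + l(-16))/(P(I(g)) + 107) = (64 + 6*(-16))/(1/(-15 + 6) + 107) = (64 - 96)/(1/(-9) + 107) = -32/(-⅑ + 107) = -32/962/9 = -32*9/962 = -144/481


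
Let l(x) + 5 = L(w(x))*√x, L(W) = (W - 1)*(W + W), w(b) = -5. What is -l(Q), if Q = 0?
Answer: 5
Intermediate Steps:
L(W) = 2*W*(-1 + W) (L(W) = (-1 + W)*(2*W) = 2*W*(-1 + W))
l(x) = -5 + 60*√x (l(x) = -5 + (2*(-5)*(-1 - 5))*√x = -5 + (2*(-5)*(-6))*√x = -5 + 60*√x)
-l(Q) = -(-5 + 60*√0) = -(-5 + 60*0) = -(-5 + 0) = -1*(-5) = 5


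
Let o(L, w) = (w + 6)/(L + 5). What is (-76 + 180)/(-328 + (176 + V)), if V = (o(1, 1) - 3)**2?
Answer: -3744/5351 ≈ -0.69968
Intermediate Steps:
o(L, w) = (6 + w)/(5 + L)
V = 121/36 (V = ((6 + 1)/(5 + 1) - 3)**2 = (7/6 - 3)**2 = (-11/6)**2 = 121/36 ≈ 3.3611)
(-76 + 180)/(-328 + (176 + V)) = (-76 + 180)/(-328 + (176 + 121/36)) = 104/(-328 + 6457/36) = 104/(-5351/36) = 104*(-36/5351) = -3744/5351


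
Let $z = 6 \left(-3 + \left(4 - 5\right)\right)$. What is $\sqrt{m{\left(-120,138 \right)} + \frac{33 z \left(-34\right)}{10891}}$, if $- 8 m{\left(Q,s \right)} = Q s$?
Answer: $\frac{27 \sqrt{337207142}}{10891} \approx 45.524$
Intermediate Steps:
$z = -24$ ($z = 6 \left(-3 - 1\right) = 6 \left(-4\right) = -24$)
$m{\left(Q,s \right)} = - \frac{Q s}{8}$
$\sqrt{m{\left(-120,138 \right)} + \frac{33 z \left(-34\right)}{10891}} = \sqrt{\left(- \frac{1}{8}\right) \left(-120\right) 138 + \frac{33 \left(-24\right) \left(-34\right)}{10891}} = \sqrt{2070 + \left(-792\right) \left(-34\right) \frac{1}{10891}} = \sqrt{2070 + 26928 \cdot \frac{1}{10891}} = \sqrt{2070 + \frac{26928}{10891}} = \sqrt{\frac{22571298}{10891}} = \frac{27 \sqrt{337207142}}{10891}$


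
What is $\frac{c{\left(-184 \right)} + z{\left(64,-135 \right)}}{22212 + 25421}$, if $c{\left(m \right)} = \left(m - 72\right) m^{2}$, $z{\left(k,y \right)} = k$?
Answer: $- \frac{8667072}{47633} \approx -181.96$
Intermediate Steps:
$c{\left(m \right)} = m^{2} \left(-72 + m\right)$ ($c{\left(m \right)} = \left(-72 + m\right) m^{2} = m^{2} \left(-72 + m\right)$)
$\frac{c{\left(-184 \right)} + z{\left(64,-135 \right)}}{22212 + 25421} = \frac{\left(-184\right)^{2} \left(-72 - 184\right) + 64}{22212 + 25421} = \frac{33856 \left(-256\right) + 64}{47633} = \left(-8667136 + 64\right) \frac{1}{47633} = \left(-8667072\right) \frac{1}{47633} = - \frac{8667072}{47633}$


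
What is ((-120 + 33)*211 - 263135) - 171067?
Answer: -452559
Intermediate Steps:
((-120 + 33)*211 - 263135) - 171067 = (-87*211 - 263135) - 171067 = (-18357 - 263135) - 171067 = -281492 - 171067 = -452559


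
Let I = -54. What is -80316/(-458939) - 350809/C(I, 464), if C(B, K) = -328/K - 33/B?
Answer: 42020984168811/11473475 ≈ 3.6624e+6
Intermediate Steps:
-80316/(-458939) - 350809/C(I, 464) = -80316/(-458939) - 350809/(-328/464 - 33/(-54)) = -80316*(-1/458939) - 350809/(-328*1/464 - 33*(-1/54)) = 80316/458939 - 350809/(-41/58 + 11/18) = 80316/458939 - 350809/(-25/261) = 80316/458939 - 350809*(-261/25) = 80316/458939 + 91561149/25 = 42020984168811/11473475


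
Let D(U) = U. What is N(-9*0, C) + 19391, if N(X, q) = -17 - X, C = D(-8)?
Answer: 19374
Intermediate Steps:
C = -8
N(-9*0, C) + 19391 = (-17 - (-9)*0) + 19391 = (-17 - 1*0) + 19391 = (-17 + 0) + 19391 = -17 + 19391 = 19374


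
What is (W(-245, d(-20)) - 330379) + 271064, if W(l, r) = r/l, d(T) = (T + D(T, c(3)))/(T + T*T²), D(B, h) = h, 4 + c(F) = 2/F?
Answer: -4994916151/84210 ≈ -59315.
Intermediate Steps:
c(F) = -4 + 2/F
d(T) = (-10/3 + T)/(T + T³) (d(T) = (T + (-4 + 2/3))/(T + T*T²) = (T + (-4 + 2*(⅓)))/(T + T³) = (T + (-4 + ⅔))/(T + T³) = (T - 10/3)/(T + T³) = (-10/3 + T)/(T + T³))
(W(-245, d(-20)) - 330379) + 271064 = (((-10/3 - 20)/((-20)*(1 + (-20)²)))/(-245) - 330379) + 271064 = (-1/20*(-70/3)/(1 + 400)*(-1/245) - 330379) + 271064 = (-1/20*(-70/3)/401*(-1/245) - 330379) + 271064 = (-1/20*1/401*(-70/3)*(-1/245) - 330379) + 271064 = ((7/2406)*(-1/245) - 330379) + 271064 = (-1/84210 - 330379) + 271064 = -27821215591/84210 + 271064 = -4994916151/84210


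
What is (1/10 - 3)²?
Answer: 841/100 ≈ 8.4100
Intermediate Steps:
(1/10 - 3)² = (⅒ - 3)² = (-29/10)² = 841/100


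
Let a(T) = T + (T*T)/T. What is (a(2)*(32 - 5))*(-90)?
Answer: -9720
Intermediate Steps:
a(T) = 2*T (a(T) = T + T²/T = T + T = 2*T)
(a(2)*(32 - 5))*(-90) = ((2*2)*(32 - 5))*(-90) = (4*27)*(-90) = 108*(-90) = -9720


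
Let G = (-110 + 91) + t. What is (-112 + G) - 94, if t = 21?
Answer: -204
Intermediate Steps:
G = 2 (G = (-110 + 91) + 21 = -19 + 21 = 2)
(-112 + G) - 94 = (-112 + 2) - 94 = -110 - 94 = -204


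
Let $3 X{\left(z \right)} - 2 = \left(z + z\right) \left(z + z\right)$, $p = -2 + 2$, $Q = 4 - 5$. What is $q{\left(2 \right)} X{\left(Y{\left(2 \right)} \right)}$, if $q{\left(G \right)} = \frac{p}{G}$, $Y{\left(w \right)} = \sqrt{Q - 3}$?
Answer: $0$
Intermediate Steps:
$Q = -1$
$Y{\left(w \right)} = 2 i$ ($Y{\left(w \right)} = \sqrt{-1 - 3} = \sqrt{-4} = 2 i$)
$p = 0$
$q{\left(G \right)} = 0$ ($q{\left(G \right)} = \frac{0}{G} = 0$)
$X{\left(z \right)} = \frac{2}{3} + \frac{4 z^{2}}{3}$ ($X{\left(z \right)} = \frac{2}{3} + \frac{\left(z + z\right) \left(z + z\right)}{3} = \frac{2}{3} + \frac{2 z 2 z}{3} = \frac{2}{3} + \frac{4 z^{2}}{3}$)
$q{\left(2 \right)} X{\left(Y{\left(2 \right)} \right)} = 0 \left(\frac{2}{3} + \frac{4 \left(2 i\right)^{2}}{3}\right) = 0 \left(\frac{2}{3} + \frac{4}{3} \left(-4\right)\right) = 0 \left(\frac{2}{3} - \frac{16}{3}\right) = 0 \left(- \frac{14}{3}\right) = 0$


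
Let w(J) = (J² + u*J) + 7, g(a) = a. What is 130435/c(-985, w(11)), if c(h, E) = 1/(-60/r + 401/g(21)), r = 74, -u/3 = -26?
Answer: 1853090045/777 ≈ 2.3849e+6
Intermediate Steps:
u = 78 (u = -3*(-26) = 78)
w(J) = 7 + J² + 78*J (w(J) = (J² + 78*J) + 7 = 7 + J² + 78*J)
c(h, E) = 777/14207 (c(h, E) = 1/(-60/74 + 401/21) = 1/(-60*1/74 + 401*(1/21)) = 1/(-30/37 + 401/21) = 1/(14207/777) = 777/14207)
130435/c(-985, w(11)) = 130435/(777/14207) = 130435*(14207/777) = 1853090045/777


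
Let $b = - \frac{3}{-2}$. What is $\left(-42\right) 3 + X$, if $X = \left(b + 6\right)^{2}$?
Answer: $- \frac{279}{4} \approx -69.75$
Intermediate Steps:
$b = \frac{3}{2}$ ($b = \left(-3\right) \left(- \frac{1}{2}\right) = \frac{3}{2} \approx 1.5$)
$X = \frac{225}{4}$ ($X = \left(\frac{3}{2} + 6\right)^{2} = \left(\frac{15}{2}\right)^{2} = \frac{225}{4} \approx 56.25$)
$\left(-42\right) 3 + X = \left(-42\right) 3 + \frac{225}{4} = -126 + \frac{225}{4} = - \frac{279}{4}$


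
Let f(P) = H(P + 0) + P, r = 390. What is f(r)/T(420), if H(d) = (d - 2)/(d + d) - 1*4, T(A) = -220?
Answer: -75367/42900 ≈ -1.7568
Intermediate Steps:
H(d) = -4 + (-2 + d)/(2*d) (H(d) = (-2 + d)/((2*d)) - 4 = (-2 + d)*(1/(2*d)) - 4 = (-2 + d)/(2*d) - 4 = -4 + (-2 + d)/(2*d))
f(P) = -7/2 + P - 1/P (f(P) = (-7/2 - 1/(P + 0)) + P = (-7/2 - 1/P) + P = -7/2 + P - 1/P)
f(r)/T(420) = (-7/2 + 390 - 1/390)/(-220) = (-7/2 + 390 - 1*1/390)*(-1/220) = (-7/2 + 390 - 1/390)*(-1/220) = (75367/195)*(-1/220) = -75367/42900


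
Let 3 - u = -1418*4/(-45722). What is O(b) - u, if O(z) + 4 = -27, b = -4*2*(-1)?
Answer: -774438/22861 ≈ -33.876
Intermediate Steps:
u = 65747/22861 (u = 3 - (-1418*4)/(-45722) = 3 - (-5672)*(-1)/45722 = 3 - 1*2836/22861 = 3 - 2836/22861 = 65747/22861 ≈ 2.8759)
b = 8 (b = -8*(-1) = 8)
O(z) = -31 (O(z) = -4 - 27 = -31)
O(b) - u = -31 - 1*65747/22861 = -31 - 65747/22861 = -774438/22861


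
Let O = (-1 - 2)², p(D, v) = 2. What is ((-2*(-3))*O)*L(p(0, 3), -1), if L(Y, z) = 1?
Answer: 54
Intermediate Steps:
O = 9 (O = (-3)² = 9)
((-2*(-3))*O)*L(p(0, 3), -1) = (-2*(-3)*9)*1 = (6*9)*1 = 54*1 = 54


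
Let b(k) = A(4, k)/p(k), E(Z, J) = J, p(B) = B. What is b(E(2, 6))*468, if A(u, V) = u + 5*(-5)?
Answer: -1638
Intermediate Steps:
A(u, V) = -25 + u (A(u, V) = u - 25 = -25 + u)
b(k) = -21/k (b(k) = (-25 + 4)/k = -21/k)
b(E(2, 6))*468 = -21/6*468 = -21*1/6*468 = -7/2*468 = -1638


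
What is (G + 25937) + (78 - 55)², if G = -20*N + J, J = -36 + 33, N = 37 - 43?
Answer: 26583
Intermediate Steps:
N = -6
J = -3
G = 117 (G = -20*(-6) - 3 = 120 - 3 = 117)
(G + 25937) + (78 - 55)² = (117 + 25937) + (78 - 55)² = 26054 + 23² = 26054 + 529 = 26583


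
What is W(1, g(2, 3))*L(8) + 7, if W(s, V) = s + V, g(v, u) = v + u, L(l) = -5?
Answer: -23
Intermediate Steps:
g(v, u) = u + v
W(s, V) = V + s
W(1, g(2, 3))*L(8) + 7 = ((3 + 2) + 1)*(-5) + 7 = (5 + 1)*(-5) + 7 = 6*(-5) + 7 = -30 + 7 = -23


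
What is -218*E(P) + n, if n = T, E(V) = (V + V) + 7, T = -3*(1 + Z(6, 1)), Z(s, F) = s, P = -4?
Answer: 197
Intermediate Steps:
T = -21 (T = -3*(1 + 6) = -3*7 = -21)
E(V) = 7 + 2*V (E(V) = 2*V + 7 = 7 + 2*V)
n = -21
-218*E(P) + n = -218*(7 + 2*(-4)) - 21 = -218*(7 - 8) - 21 = -218*(-1) - 21 = 218 - 21 = 197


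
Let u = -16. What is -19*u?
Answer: 304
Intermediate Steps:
-19*u = -19*(-16) = 304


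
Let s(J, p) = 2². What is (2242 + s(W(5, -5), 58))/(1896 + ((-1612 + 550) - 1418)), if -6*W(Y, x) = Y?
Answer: -1123/292 ≈ -3.8459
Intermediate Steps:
W(Y, x) = -Y/6
s(J, p) = 4
(2242 + s(W(5, -5), 58))/(1896 + ((-1612 + 550) - 1418)) = (2242 + 4)/(1896 + ((-1612 + 550) - 1418)) = 2246/(1896 + (-1062 - 1418)) = 2246/(1896 - 2480) = 2246/(-584) = 2246*(-1/584) = -1123/292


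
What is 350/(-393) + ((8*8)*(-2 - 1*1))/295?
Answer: -178706/115935 ≈ -1.5414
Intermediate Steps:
350/(-393) + ((8*8)*(-2 - 1*1))/295 = 350*(-1/393) + (64*(-2 - 1))*(1/295) = -350/393 + (64*(-3))*(1/295) = -350/393 - 192*1/295 = -350/393 - 192/295 = -178706/115935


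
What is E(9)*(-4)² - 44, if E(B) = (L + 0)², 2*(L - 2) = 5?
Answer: 280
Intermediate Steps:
L = 9/2 (L = 2 + (½)*5 = 2 + 5/2 = 9/2 ≈ 4.5000)
E(B) = 81/4 (E(B) = (9/2 + 0)² = (9/2)² = 81/4)
E(9)*(-4)² - 44 = (81/4)*(-4)² - 44 = (81/4)*16 - 44 = 324 - 44 = 280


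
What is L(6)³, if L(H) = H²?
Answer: 46656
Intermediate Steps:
L(6)³ = (6²)³ = 36³ = 46656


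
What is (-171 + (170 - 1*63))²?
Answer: 4096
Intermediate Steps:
(-171 + (170 - 1*63))² = (-171 + (170 - 63))² = (-171 + 107)² = (-64)² = 4096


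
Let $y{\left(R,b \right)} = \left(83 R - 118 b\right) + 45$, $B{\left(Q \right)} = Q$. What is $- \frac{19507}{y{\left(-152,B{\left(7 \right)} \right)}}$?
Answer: $\frac{19507}{13397} \approx 1.4561$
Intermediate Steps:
$y{\left(R,b \right)} = 45 - 118 b + 83 R$ ($y{\left(R,b \right)} = \left(- 118 b + 83 R\right) + 45 = 45 - 118 b + 83 R$)
$- \frac{19507}{y{\left(-152,B{\left(7 \right)} \right)}} = - \frac{19507}{45 - 826 + 83 \left(-152\right)} = - \frac{19507}{45 - 826 - 12616} = - \frac{19507}{-13397} = \left(-19507\right) \left(- \frac{1}{13397}\right) = \frac{19507}{13397}$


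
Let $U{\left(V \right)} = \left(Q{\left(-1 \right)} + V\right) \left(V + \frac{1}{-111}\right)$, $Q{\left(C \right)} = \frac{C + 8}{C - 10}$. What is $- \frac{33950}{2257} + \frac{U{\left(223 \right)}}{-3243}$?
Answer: $- \frac{7326441962}{241541883} \approx -30.332$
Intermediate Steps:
$Q{\left(C \right)} = \frac{8 + C}{-10 + C}$
$U{\left(V \right)} = \left(- \frac{7}{11} + V\right) \left(- \frac{1}{111} + V\right)$ ($U{\left(V \right)} = \left(\frac{8 - 1}{-10 - 1} + V\right) \left(V + \frac{1}{-111}\right) = \left(\frac{1}{-11} \cdot 7 + V\right) \left(V - \frac{1}{111}\right) = \left(\left(- \frac{1}{11}\right) 7 + V\right) \left(- \frac{1}{111} + V\right) = \left(- \frac{7}{11} + V\right) \left(- \frac{1}{111} + V\right)$)
$- \frac{33950}{2257} + \frac{U{\left(223 \right)}}{-3243} = - \frac{33950}{2257} + \frac{\frac{7}{1221} + 223^{2} - \frac{175724}{1221}}{-3243} = \left(-33950\right) \frac{1}{2257} + \left(\frac{7}{1221} + 49729 - \frac{175724}{1221}\right) \left(- \frac{1}{3243}\right) = - \frac{33950}{2257} + \frac{60543392}{1221} \left(- \frac{1}{3243}\right) = - \frac{33950}{2257} - \frac{60543392}{3959703} = - \frac{7326441962}{241541883}$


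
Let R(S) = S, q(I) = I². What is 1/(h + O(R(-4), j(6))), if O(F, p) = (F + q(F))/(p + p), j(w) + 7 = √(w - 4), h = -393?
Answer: -2057/810239 + 2*√2/2430717 ≈ -0.0025376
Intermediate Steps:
j(w) = -7 + √(-4 + w) (j(w) = -7 + √(w - 4) = -7 + √(-4 + w))
O(F, p) = (F + F²)/(2*p) (O(F, p) = (F + F²)/(p + p) = (F + F²)/((2*p)) = (F + F²)*(1/(2*p)) = (F + F²)/(2*p))
1/(h + O(R(-4), j(6))) = 1/(-393 + (½)*(-4)*(1 - 4)/(-7 + √(-4 + 6))) = 1/(-393 + (½)*(-4)*(-3)/(-7 + √2)) = 1/(-393 + 6/(-7 + √2))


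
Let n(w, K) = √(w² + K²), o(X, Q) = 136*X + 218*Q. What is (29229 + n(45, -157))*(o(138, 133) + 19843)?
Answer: 1976026545 + 67605*√26674 ≈ 1.9871e+9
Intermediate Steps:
n(w, K) = √(K² + w²)
(29229 + n(45, -157))*(o(138, 133) + 19843) = (29229 + √((-157)² + 45²))*((136*138 + 218*133) + 19843) = (29229 + √(24649 + 2025))*((18768 + 28994) + 19843) = (29229 + √26674)*(47762 + 19843) = (29229 + √26674)*67605 = 1976026545 + 67605*√26674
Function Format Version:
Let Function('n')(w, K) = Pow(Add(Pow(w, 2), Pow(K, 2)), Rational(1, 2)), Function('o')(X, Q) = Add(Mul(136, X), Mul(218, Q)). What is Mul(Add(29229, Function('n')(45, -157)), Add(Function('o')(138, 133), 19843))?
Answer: Add(1976026545, Mul(67605, Pow(26674, Rational(1, 2)))) ≈ 1.9871e+9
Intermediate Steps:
Function('n')(w, K) = Pow(Add(Pow(K, 2), Pow(w, 2)), Rational(1, 2))
Mul(Add(29229, Function('n')(45, -157)), Add(Function('o')(138, 133), 19843)) = Mul(Add(29229, Pow(Add(Pow(-157, 2), Pow(45, 2)), Rational(1, 2))), Add(Add(Mul(136, 138), Mul(218, 133)), 19843)) = Mul(Add(29229, Pow(Add(24649, 2025), Rational(1, 2))), Add(Add(18768, 28994), 19843)) = Mul(Add(29229, Pow(26674, Rational(1, 2))), Add(47762, 19843)) = Mul(Add(29229, Pow(26674, Rational(1, 2))), 67605) = Add(1976026545, Mul(67605, Pow(26674, Rational(1, 2))))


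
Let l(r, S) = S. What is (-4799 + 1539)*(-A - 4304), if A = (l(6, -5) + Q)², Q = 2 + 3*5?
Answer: 14500480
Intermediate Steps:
Q = 17 (Q = 2 + 15 = 17)
A = 144 (A = (-5 + 17)² = 12² = 144)
(-4799 + 1539)*(-A - 4304) = (-4799 + 1539)*(-1*144 - 4304) = -3260*(-144 - 4304) = -3260*(-4448) = 14500480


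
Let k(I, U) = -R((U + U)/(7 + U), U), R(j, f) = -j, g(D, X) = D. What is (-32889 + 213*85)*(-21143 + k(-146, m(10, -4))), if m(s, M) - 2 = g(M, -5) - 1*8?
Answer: 312479552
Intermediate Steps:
m(s, M) = -6 + M (m(s, M) = 2 + (M - 1*8) = 2 + (M - 8) = 2 + (-8 + M) = -6 + M)
k(I, U) = 2*U/(7 + U) (k(I, U) = -(-1)*(U + U)/(7 + U) = -(-1)*(2*U)/(7 + U) = -(-1)*2*U/(7 + U) = -(-2)*U/(7 + U) = 2*U/(7 + U))
(-32889 + 213*85)*(-21143 + k(-146, m(10, -4))) = (-32889 + 213*85)*(-21143 + 2*(-6 - 4)/(7 + (-6 - 4))) = (-32889 + 18105)*(-21143 + 2*(-10)/(7 - 10)) = -14784*(-21143 + 2*(-10)/(-3)) = -14784*(-21143 + 2*(-10)*(-⅓)) = -14784*(-21143 + 20/3) = -14784*(-63409/3) = 312479552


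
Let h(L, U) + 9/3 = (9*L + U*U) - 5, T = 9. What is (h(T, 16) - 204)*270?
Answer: 33750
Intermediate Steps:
h(L, U) = -8 + U**2 + 9*L (h(L, U) = -3 + ((9*L + U*U) - 5) = -3 + ((9*L + U**2) - 5) = -3 + ((U**2 + 9*L) - 5) = -3 + (-5 + U**2 + 9*L) = -8 + U**2 + 9*L)
(h(T, 16) - 204)*270 = ((-8 + 16**2 + 9*9) - 204)*270 = ((-8 + 256 + 81) - 204)*270 = (329 - 204)*270 = 125*270 = 33750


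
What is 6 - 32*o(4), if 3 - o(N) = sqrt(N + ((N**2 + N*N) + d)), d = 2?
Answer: -90 + 32*sqrt(38) ≈ 107.26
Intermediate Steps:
o(N) = 3 - sqrt(2 + N + 2*N**2) (o(N) = 3 - sqrt(N + ((N**2 + N*N) + 2)) = 3 - sqrt(N + ((N**2 + N**2) + 2)) = 3 - sqrt(N + (2*N**2 + 2)) = 3 - sqrt(N + (2 + 2*N**2)) = 3 - sqrt(2 + N + 2*N**2))
6 - 32*o(4) = 6 - 32*(3 - sqrt(2 + 4 + 2*4**2)) = 6 - 32*(3 - sqrt(2 + 4 + 2*16)) = 6 - 32*(3 - sqrt(2 + 4 + 32)) = 6 - 32*(3 - sqrt(38)) = 6 + (-96 + 32*sqrt(38)) = -90 + 32*sqrt(38)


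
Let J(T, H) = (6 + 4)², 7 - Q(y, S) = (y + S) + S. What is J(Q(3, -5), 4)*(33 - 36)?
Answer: -300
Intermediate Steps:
Q(y, S) = 7 - y - 2*S (Q(y, S) = 7 - ((y + S) + S) = 7 - ((S + y) + S) = 7 - (y + 2*S) = 7 + (-y - 2*S) = 7 - y - 2*S)
J(T, H) = 100 (J(T, H) = 10² = 100)
J(Q(3, -5), 4)*(33 - 36) = 100*(33 - 36) = 100*(-3) = -300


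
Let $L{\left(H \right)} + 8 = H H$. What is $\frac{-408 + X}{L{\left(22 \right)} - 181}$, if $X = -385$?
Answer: $- \frac{793}{295} \approx -2.6881$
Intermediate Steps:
$L{\left(H \right)} = -8 + H^{2}$ ($L{\left(H \right)} = -8 + H H = -8 + H^{2}$)
$\frac{-408 + X}{L{\left(22 \right)} - 181} = \frac{-408 - 385}{\left(-8 + 22^{2}\right) - 181} = - \frac{793}{\left(-8 + 484\right) - 181} = - \frac{793}{476 - 181} = - \frac{793}{295}$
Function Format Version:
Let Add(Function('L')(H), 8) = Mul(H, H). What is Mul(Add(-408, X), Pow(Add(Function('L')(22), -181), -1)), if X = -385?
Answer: Rational(-793, 295) ≈ -2.6881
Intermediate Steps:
Function('L')(H) = Add(-8, Pow(H, 2)) (Function('L')(H) = Add(-8, Mul(H, H)) = Add(-8, Pow(H, 2)))
Mul(Add(-408, X), Pow(Add(Function('L')(22), -181), -1)) = Mul(Add(-408, -385), Pow(Add(Add(-8, Pow(22, 2)), -181), -1)) = Mul(-793, Pow(Add(Add(-8, 484), -181), -1)) = Mul(-793, Pow(Add(476, -181), -1)) = Mul(-793, Pow(295, -1)) = Mul(-793, Rational(1, 295)) = Rational(-793, 295)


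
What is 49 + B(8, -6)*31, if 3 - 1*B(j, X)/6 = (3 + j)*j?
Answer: -15761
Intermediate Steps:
B(j, X) = 18 - 6*j*(3 + j) (B(j, X) = 18 - 6*(3 + j)*j = 18 - 6*j*(3 + j))
49 + B(8, -6)*31 = 49 + (18 - 18*8 - 6*8²)*31 = 49 + (18 - 144 - 6*64)*31 = 49 + (18 - 144 - 384)*31 = 49 - 510*31 = 49 - 15810 = -15761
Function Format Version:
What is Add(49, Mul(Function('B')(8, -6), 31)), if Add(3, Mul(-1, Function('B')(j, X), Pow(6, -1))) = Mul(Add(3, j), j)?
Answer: -15761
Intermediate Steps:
Function('B')(j, X) = Add(18, Mul(-6, j, Add(3, j))) (Function('B')(j, X) = Add(18, Mul(-6, Mul(Add(3, j), j))) = Add(18, Mul(-6, Mul(j, Add(3, j)))) = Add(18, Mul(-6, j, Add(3, j))))
Add(49, Mul(Function('B')(8, -6), 31)) = Add(49, Mul(Add(18, Mul(-18, 8), Mul(-6, Pow(8, 2))), 31)) = Add(49, Mul(Add(18, -144, Mul(-6, 64)), 31)) = Add(49, Mul(Add(18, -144, -384), 31)) = Add(49, Mul(-510, 31)) = Add(49, -15810) = -15761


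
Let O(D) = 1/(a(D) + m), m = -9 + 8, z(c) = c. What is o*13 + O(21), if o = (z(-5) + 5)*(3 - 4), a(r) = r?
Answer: 1/20 ≈ 0.050000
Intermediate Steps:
m = -1
O(D) = 1/(-1 + D) (O(D) = 1/(D - 1) = 1/(-1 + D))
o = 0 (o = (-5 + 5)*(3 - 4) = 0*(-1) = 0)
o*13 + O(21) = 0*13 + 1/(-1 + 21) = 0 + 1/20 = 1/20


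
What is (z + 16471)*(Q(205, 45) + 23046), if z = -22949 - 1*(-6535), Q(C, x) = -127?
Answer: 1306383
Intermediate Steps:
z = -16414 (z = -22949 + 6535 = -16414)
(z + 16471)*(Q(205, 45) + 23046) = (-16414 + 16471)*(-127 + 23046) = 57*22919 = 1306383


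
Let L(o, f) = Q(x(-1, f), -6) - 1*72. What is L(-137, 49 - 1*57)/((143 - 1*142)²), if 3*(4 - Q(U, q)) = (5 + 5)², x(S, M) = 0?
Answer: -304/3 ≈ -101.33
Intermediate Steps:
Q(U, q) = -88/3 (Q(U, q) = 4 - (5 + 5)²/3 = 4 - ⅓*10² = 4 - ⅓*100 = 4 - 100/3 = -88/3)
L(o, f) = -304/3 (L(o, f) = -88/3 - 1*72 = -88/3 - 72 = -304/3)
L(-137, 49 - 1*57)/((143 - 1*142)²) = -304/(3*(143 - 1*142)²) = -304/(3*(143 - 142)²) = -304/(3*(1²)) = -304/3/1 = -304/3*1 = -304/3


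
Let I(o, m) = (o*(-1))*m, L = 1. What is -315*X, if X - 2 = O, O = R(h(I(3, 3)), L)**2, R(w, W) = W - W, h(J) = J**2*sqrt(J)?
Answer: -630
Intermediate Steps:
I(o, m) = -m*o (I(o, m) = (-o)*m = -m*o)
h(J) = J**(5/2)
R(w, W) = 0
O = 0 (O = 0**2 = 0)
X = 2 (X = 2 + 0 = 2)
-315*X = -315*2 = -630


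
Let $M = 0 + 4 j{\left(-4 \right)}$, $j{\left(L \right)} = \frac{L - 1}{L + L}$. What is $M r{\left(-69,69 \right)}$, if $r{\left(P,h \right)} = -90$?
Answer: $-225$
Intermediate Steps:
$j{\left(L \right)} = \frac{-1 + L}{2 L}$
$M = \frac{5}{2}$ ($M = 0 + 4 \frac{-1 - 4}{2 \left(-4\right)} = 0 + 4 \cdot \frac{1}{2} \left(- \frac{1}{4}\right) \left(-5\right) = 0 + 4 \cdot \frac{5}{8} = 0 + \frac{5}{2} = \frac{5}{2} \approx 2.5$)
$M r{\left(-69,69 \right)} = \frac{5}{2} \left(-90\right) = -225$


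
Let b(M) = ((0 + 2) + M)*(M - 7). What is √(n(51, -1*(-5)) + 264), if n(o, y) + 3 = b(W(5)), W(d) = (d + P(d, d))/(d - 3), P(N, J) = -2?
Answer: √967/2 ≈ 15.548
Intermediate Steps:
W(d) = (-2 + d)/(-3 + d) (W(d) = (d - 2)/(d - 3) = (-2 + d)/(-3 + d))
b(M) = (-7 + M)*(2 + M) (b(M) = (2 + M)*(-7 + M) = (-7 + M)*(2 + M))
n(o, y) = -89/4 (n(o, y) = -3 + (-14 + ((-2 + 5)/(-3 + 5))² - 5*(-2 + 5)/(-3 + 5)) = -3 + (-14 + (3/2)² - 5*3/2) = -3 + (-14 + 9/4 - 15/2) = -3 - 77/4 = -89/4)
√(n(51, -1*(-5)) + 264) = √(-89/4 + 264) = √(967/4) = √967/2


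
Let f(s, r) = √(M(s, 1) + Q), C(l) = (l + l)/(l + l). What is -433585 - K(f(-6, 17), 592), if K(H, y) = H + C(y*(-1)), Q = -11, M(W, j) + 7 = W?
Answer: -433586 - 2*I*√6 ≈ -4.3359e+5 - 4.899*I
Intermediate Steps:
C(l) = 1 (C(l) = (2*l)/((2*l)) = (2*l)*(1/(2*l)) = 1)
M(W, j) = -7 + W
f(s, r) = √(-18 + s) (f(s, r) = √((-7 + s) - 11) = √(-18 + s))
K(H, y) = 1 + H (K(H, y) = H + 1 = 1 + H)
-433585 - K(f(-6, 17), 592) = -433585 - (1 + √(-18 - 6)) = -433585 - (1 + √(-24)) = -433585 - (1 + 2*I*√6) = -433585 + (-1 - 2*I*√6) = -433586 - 2*I*√6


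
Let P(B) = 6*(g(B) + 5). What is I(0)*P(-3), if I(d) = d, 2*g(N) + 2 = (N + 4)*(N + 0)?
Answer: 0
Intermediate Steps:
g(N) = -1 + N*(4 + N)/2 (g(N) = -1 + ((N + 4)*(N + 0))/2 = -1 + ((4 + N)*N)/2 = -1 + (N*(4 + N))/2 = -1 + N*(4 + N)/2)
P(B) = 24 + 3*B**2 + 12*B (P(B) = 6*((-1 + B**2/2 + 2*B) + 5) = 6*(4 + B**2/2 + 2*B) = 24 + 3*B**2 + 12*B)
I(0)*P(-3) = 0*(24 + 3*(-3)**2 + 12*(-3)) = 0*(24 + 3*9 - 36) = 0*(24 + 27 - 36) = 0*15 = 0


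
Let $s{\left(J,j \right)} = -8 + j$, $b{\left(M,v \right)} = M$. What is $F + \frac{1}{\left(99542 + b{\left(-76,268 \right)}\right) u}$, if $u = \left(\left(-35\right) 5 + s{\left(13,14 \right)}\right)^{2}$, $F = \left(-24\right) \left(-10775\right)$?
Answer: $\frac{734643402963601}{2840848426} \approx 2.586 \cdot 10^{5}$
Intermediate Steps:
$F = 258600$
$u = 28561$ ($u = \left(\left(-35\right) 5 + \left(-8 + 14\right)\right)^{2} = \left(-175 + 6\right)^{2} = \left(-169\right)^{2} = 28561$)
$F + \frac{1}{\left(99542 + b{\left(-76,268 \right)}\right) u} = 258600 + \frac{1}{\left(99542 - 76\right) 28561} = 258600 + \frac{1}{99466} \cdot \frac{1}{28561} = 258600 + \frac{1}{2840848426} = \frac{734643402963601}{2840848426}$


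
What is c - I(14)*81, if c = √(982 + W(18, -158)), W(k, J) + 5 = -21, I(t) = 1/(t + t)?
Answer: -81/28 + 2*√239 ≈ 28.026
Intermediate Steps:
I(t) = 1/(2*t)
W(k, J) = -26 (W(k, J) = -5 - 21 = -26)
c = 2*√239 (c = √(982 - 26) = √956 = 2*√239 ≈ 30.919)
c - I(14)*81 = 2*√239 - (½)/14*81 = 2*√239 - (½)*(1/14)*81 = 2*√239 - 81/28 = -81/28 + 2*√239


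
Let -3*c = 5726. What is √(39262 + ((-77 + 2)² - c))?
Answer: √421161/3 ≈ 216.32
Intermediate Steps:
c = -5726/3 (c = -⅓*5726 = -5726/3 ≈ -1908.7)
√(39262 + ((-77 + 2)² - c)) = √(39262 + ((-77 + 2)² - 1*(-5726/3))) = √(39262 + ((-75)² + 5726/3)) = √(39262 + (5625 + 5726/3)) = √(39262 + 22601/3) = √(140387/3) = √421161/3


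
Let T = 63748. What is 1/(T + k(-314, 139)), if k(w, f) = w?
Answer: 1/63434 ≈ 1.5764e-5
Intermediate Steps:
1/(T + k(-314, 139)) = 1/(63748 - 314) = 1/63434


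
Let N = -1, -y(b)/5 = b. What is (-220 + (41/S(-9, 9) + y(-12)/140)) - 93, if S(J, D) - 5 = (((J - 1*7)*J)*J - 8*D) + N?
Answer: -2984719/9548 ≈ -312.60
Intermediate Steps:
y(b) = -5*b
S(J, D) = 4 - 8*D + J²*(-7 + J) (S(J, D) = 5 + ((((J - 1*7)*J)*J - 8*D) - 1) = 5 + ((((J - 7)*J)*J - 8*D) - 1) = 5 + ((((-7 + J)*J)*J - 8*D) - 1) = 5 + (((J*(-7 + J))*J - 8*D) - 1) = 5 + ((J²*(-7 + J) - 8*D) - 1) = 5 + ((-8*D + J²*(-7 + J)) - 1) = 5 + (-1 - 8*D + J²*(-7 + J)) = 4 - 8*D + J²*(-7 + J))
(-220 + (41/S(-9, 9) + y(-12)/140)) - 93 = (-220 + (41/(4 + (-9)³ - 8*9 - 7*(-9)²) - 5*(-12)/140)) - 93 = (-220 + (41/(4 - 729 - 72 - 7*81) + 60*(1/140))) - 93 = (-220 + (41/(4 - 729 - 72 - 567) + 3/7)) - 93 = (-220 + (41/(-1364) + 3/7)) - 93 = (-220 + (41*(-1/1364) + 3/7)) - 93 = (-220 + (-41/1364 + 3/7)) - 93 = (-220 + 3805/9548) - 93 = -2096755/9548 - 93 = -2984719/9548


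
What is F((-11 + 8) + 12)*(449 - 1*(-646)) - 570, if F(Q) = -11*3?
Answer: -36705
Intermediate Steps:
F(Q) = -33
F((-11 + 8) + 12)*(449 - 1*(-646)) - 570 = -33*(449 - 1*(-646)) - 570 = -33*(449 + 646) - 570 = -33*1095 - 570 = -36135 - 570 = -36705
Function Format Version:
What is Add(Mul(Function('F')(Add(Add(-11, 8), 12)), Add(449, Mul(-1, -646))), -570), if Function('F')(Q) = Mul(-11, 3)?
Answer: -36705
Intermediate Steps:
Function('F')(Q) = -33
Add(Mul(Function('F')(Add(Add(-11, 8), 12)), Add(449, Mul(-1, -646))), -570) = Add(Mul(-33, Add(449, Mul(-1, -646))), -570) = Add(Mul(-33, Add(449, 646)), -570) = Add(Mul(-33, 1095), -570) = Add(-36135, -570) = -36705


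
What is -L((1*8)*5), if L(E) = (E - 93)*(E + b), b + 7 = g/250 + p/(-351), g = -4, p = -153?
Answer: 8634866/4875 ≈ 1771.3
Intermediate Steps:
b = -32078/4875 (b = -7 + (-4/250 - 153/(-351)) = -7 + (-4*1/250 - 153*(-1/351)) = -7 + (-2/125 + 17/39) = -7 + 2047/4875 = -32078/4875 ≈ -6.5801)
L(E) = (-93 + E)*(-32078/4875 + E) (L(E) = (E - 93)*(E - 32078/4875) = (-93 + E)*(-32078/4875 + E))
-L((1*8)*5) = -(994418/1625 + ((1*8)*5)² - 485453*1*8*5/4875) = -(994418/1625 + (8*5)² - 3883624*5/4875) = -(994418/1625 + 40² - 485453/4875*40) = -(994418/1625 + 1600 - 3883624/975) = -1*(-8634866/4875) = 8634866/4875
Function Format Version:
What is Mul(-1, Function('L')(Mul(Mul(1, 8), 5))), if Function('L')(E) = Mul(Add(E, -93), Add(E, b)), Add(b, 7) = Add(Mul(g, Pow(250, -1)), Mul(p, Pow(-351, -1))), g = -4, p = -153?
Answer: Rational(8634866, 4875) ≈ 1771.3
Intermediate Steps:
b = Rational(-32078, 4875) (b = Add(-7, Add(Mul(-4, Pow(250, -1)), Mul(-153, Pow(-351, -1)))) = Add(-7, Add(Mul(-4, Rational(1, 250)), Mul(-153, Rational(-1, 351)))) = Add(-7, Add(Rational(-2, 125), Rational(17, 39))) = Add(-7, Rational(2047, 4875)) = Rational(-32078, 4875) ≈ -6.5801)
Function('L')(E) = Mul(Add(-93, E), Add(Rational(-32078, 4875), E)) (Function('L')(E) = Mul(Add(E, -93), Add(E, Rational(-32078, 4875))) = Mul(Add(-93, E), Add(Rational(-32078, 4875), E)))
Mul(-1, Function('L')(Mul(Mul(1, 8), 5))) = Mul(-1, Add(Rational(994418, 1625), Pow(Mul(Mul(1, 8), 5), 2), Mul(Rational(-485453, 4875), Mul(Mul(1, 8), 5)))) = Mul(-1, Add(Rational(994418, 1625), Pow(Mul(8, 5), 2), Mul(Rational(-485453, 4875), Mul(8, 5)))) = Mul(-1, Add(Rational(994418, 1625), Pow(40, 2), Mul(Rational(-485453, 4875), 40))) = Mul(-1, Add(Rational(994418, 1625), 1600, Rational(-3883624, 975))) = Mul(-1, Rational(-8634866, 4875)) = Rational(8634866, 4875)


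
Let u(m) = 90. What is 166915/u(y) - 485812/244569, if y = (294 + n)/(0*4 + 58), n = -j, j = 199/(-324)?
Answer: 2718567437/1467414 ≈ 1852.6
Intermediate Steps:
j = -199/324 (j = 199*(-1/324) = -199/324 ≈ -0.61420)
n = 199/324 (n = -1*(-199/324) = 199/324 ≈ 0.61420)
y = 95455/18792 (y = (294 + 199/324)/(0*4 + 58) = 95455/(324*(0 + 58)) = (95455/324)/58 = (95455/324)*(1/58) = 95455/18792 ≈ 5.0796)
166915/u(y) - 485812/244569 = 166915/90 - 485812/244569 = 166915*(1/90) - 485812*1/244569 = 33383/18 - 485812/244569 = 2718567437/1467414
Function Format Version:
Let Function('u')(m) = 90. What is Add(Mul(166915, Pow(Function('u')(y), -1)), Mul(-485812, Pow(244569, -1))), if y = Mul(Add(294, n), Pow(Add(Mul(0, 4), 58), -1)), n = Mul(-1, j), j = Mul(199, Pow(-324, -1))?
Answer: Rational(2718567437, 1467414) ≈ 1852.6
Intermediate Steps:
j = Rational(-199, 324) (j = Mul(199, Rational(-1, 324)) = Rational(-199, 324) ≈ -0.61420)
n = Rational(199, 324) (n = Mul(-1, Rational(-199, 324)) = Rational(199, 324) ≈ 0.61420)
y = Rational(95455, 18792) (y = Mul(Add(294, Rational(199, 324)), Pow(Add(Mul(0, 4), 58), -1)) = Mul(Rational(95455, 324), Pow(Add(0, 58), -1)) = Mul(Rational(95455, 324), Pow(58, -1)) = Mul(Rational(95455, 324), Rational(1, 58)) = Rational(95455, 18792) ≈ 5.0796)
Add(Mul(166915, Pow(Function('u')(y), -1)), Mul(-485812, Pow(244569, -1))) = Add(Mul(166915, Pow(90, -1)), Mul(-485812, Pow(244569, -1))) = Add(Mul(166915, Rational(1, 90)), Mul(-485812, Rational(1, 244569))) = Add(Rational(33383, 18), Rational(-485812, 244569)) = Rational(2718567437, 1467414)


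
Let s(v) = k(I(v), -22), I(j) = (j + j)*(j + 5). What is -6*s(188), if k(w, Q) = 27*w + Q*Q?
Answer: -11758920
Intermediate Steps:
I(j) = 2*j*(5 + j) (I(j) = (2*j)*(5 + j) = 2*j*(5 + j))
k(w, Q) = Q² + 27*w (k(w, Q) = 27*w + Q² = Q² + 27*w)
s(v) = 484 + 54*v*(5 + v) (s(v) = (-22)² + 27*(2*v*(5 + v)) = 484 + 54*v*(5 + v))
-6*s(188) = -6*(484 + 54*188*(5 + 188)) = -6*(484 + 54*188*193) = -6*(484 + 1959336) = -6*1959820 = -11758920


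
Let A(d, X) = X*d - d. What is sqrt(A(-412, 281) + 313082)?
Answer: sqrt(197722) ≈ 444.66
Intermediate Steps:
A(d, X) = -d + X*d
sqrt(A(-412, 281) + 313082) = sqrt(-412*(-1 + 281) + 313082) = sqrt(-412*280 + 313082) = sqrt(-115360 + 313082) = sqrt(197722)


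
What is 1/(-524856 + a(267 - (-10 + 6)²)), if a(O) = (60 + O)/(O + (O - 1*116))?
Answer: -386/202594105 ≈ -1.9053e-6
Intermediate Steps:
a(O) = (60 + O)/(-116 + 2*O) (a(O) = (60 + O)/(O + (O - 116)) = (60 + O)/(O + (-116 + O)) = (60 + O)/(-116 + 2*O))
1/(-524856 + a(267 - (-10 + 6)²)) = 1/(-524856 + (60 + (267 - (-10 + 6)²))/(2*(-58 + (267 - (-10 + 6)²)))) = 1/(-524856 + (60 + (267 - 1*(-4)²))/(2*(-58 + (267 - 1*(-4)²)))) = 1/(-524856 + (60 + (267 - 1*16))/(2*(-58 + (267 - 1*16)))) = 1/(-524856 + (60 + (267 - 16))/(2*(-58 + (267 - 16)))) = 1/(-524856 + (60 + 251)/(2*(-58 + 251))) = 1/(-524856 + (½)*311/193) = 1/(-524856 + (½)*(1/193)*311) = 1/(-524856 + 311/386) = 1/(-202594105/386) = -386/202594105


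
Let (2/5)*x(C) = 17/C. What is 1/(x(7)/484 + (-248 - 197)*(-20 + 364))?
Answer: -6776/1037269995 ≈ -6.5325e-6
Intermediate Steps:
x(C) = 85/(2*C) (x(C) = 5*(17/C)/2 = 85/(2*C))
1/(x(7)/484 + (-248 - 197)*(-20 + 364)) = 1/(((85/2)/7)/484 + (-248 - 197)*(-20 + 364)) = 1/(((85/2)*(1/7))*(1/484) - 445*344) = 1/((85/14)*(1/484) - 153080) = 1/(85/6776 - 153080) = 1/(-1037269995/6776) = -6776/1037269995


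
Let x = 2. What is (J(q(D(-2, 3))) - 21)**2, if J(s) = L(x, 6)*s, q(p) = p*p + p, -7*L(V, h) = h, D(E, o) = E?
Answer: 25281/49 ≈ 515.94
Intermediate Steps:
L(V, h) = -h/7
q(p) = p + p**2 (q(p) = p**2 + p = p + p**2)
J(s) = -6*s/7 (J(s) = (-1/7*6)*s = -6*s/7)
(J(q(D(-2, 3))) - 21)**2 = (-(-12)*(1 - 2)/7 - 21)**2 = (-(-12)*(-1)/7 - 21)**2 = (-6/7*2 - 21)**2 = (-12/7 - 21)**2 = (-159/7)**2 = 25281/49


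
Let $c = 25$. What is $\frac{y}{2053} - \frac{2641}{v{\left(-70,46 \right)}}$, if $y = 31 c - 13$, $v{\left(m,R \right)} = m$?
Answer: $\frac{5475313}{143710} \approx 38.1$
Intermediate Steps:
$y = 762$ ($y = 31 \cdot 25 - 13 = 775 - 13 = 762$)
$\frac{y}{2053} - \frac{2641}{v{\left(-70,46 \right)}} = \frac{762}{2053} - \frac{2641}{-70} = 762 \cdot \frac{1}{2053} - - \frac{2641}{70} = \frac{762}{2053} + \frac{2641}{70} = \frac{5475313}{143710}$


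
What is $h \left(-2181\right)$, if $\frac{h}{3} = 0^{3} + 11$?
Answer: $-71973$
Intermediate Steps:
$h = 33$ ($h = 3 \left(0^{3} + 11\right) = 3 \left(0 + 11\right) = 3 \cdot 11 = 33$)
$h \left(-2181\right) = 33 \left(-2181\right) = -71973$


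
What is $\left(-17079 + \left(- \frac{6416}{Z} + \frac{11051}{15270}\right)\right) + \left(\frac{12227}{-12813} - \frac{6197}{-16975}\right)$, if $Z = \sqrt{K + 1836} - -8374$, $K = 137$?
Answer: $- \frac{88393295846114083038807}{5175363112336882150} + \frac{6416 \sqrt{1973}}{70121903} \approx -17080.0$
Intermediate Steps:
$Z = 8374 + \sqrt{1973}$ ($Z = \sqrt{137 + 1836} - -8374 = \sqrt{1973} + 8374 = 8374 + \sqrt{1973} \approx 8418.4$)
$\left(-17079 + \left(- \frac{6416}{Z} + \frac{11051}{15270}\right)\right) + \left(\frac{12227}{-12813} - \frac{6197}{-16975}\right) = \left(-17079 + \left(- \frac{6416}{8374 + \sqrt{1973}} + \frac{11051}{15270}\right)\right) + \left(\frac{12227}{-12813} - \frac{6197}{-16975}\right) = \left(-17079 + \left(- \frac{6416}{8374 + \sqrt{1973}} + 11051 \cdot \frac{1}{15270}\right)\right) + \left(12227 \left(- \frac{1}{12813}\right) - - \frac{6197}{16975}\right) = \left(-17079 + \left(- \frac{6416}{8374 + \sqrt{1973}} + \frac{11051}{15270}\right)\right) + \left(- \frac{12227}{12813} + \frac{6197}{16975}\right) = \left(-17079 + \left(\frac{11051}{15270} - \frac{6416}{8374 + \sqrt{1973}}\right)\right) - \frac{128151164}{217500675} = \left(- \frac{260785279}{15270} - \frac{6416}{8374 + \sqrt{1973}}\right) - \frac{128151164}{217500675} = - \frac{1260509579574169}{73805229050} - \frac{6416}{8374 + \sqrt{1973}}$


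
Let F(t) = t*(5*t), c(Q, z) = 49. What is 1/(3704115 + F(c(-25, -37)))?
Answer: 1/3716120 ≈ 2.6910e-7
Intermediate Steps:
F(t) = 5*t²
1/(3704115 + F(c(-25, -37))) = 1/(3704115 + 5*49²) = 1/(3704115 + 5*2401) = 1/(3704115 + 12005) = 1/3716120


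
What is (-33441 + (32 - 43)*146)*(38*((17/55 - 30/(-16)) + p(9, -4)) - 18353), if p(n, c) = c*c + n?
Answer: 133543123847/220 ≈ 6.0701e+8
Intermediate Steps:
p(n, c) = n + c² (p(n, c) = c² + n = n + c²)
(-33441 + (32 - 43)*146)*(38*((17/55 - 30/(-16)) + p(9, -4)) - 18353) = (-33441 + (32 - 43)*146)*(38*((17/55 - 30/(-16)) + (9 + (-4)²)) - 18353) = (-33441 - 11*146)*(38*((17*(1/55) - 30*(-1/16)) + (9 + 16)) - 18353) = (-33441 - 1606)*(38*((17/55 + 15/8) + 25) - 18353) = -35047*(38*(961/440 + 25) - 18353) = -35047*(38*(11961/440) - 18353) = -35047*(227259/220 - 18353) = -35047*(-3810401/220) = 133543123847/220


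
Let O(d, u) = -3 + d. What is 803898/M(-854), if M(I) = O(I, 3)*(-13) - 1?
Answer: 401949/5570 ≈ 72.163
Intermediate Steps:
M(I) = 38 - 13*I (M(I) = (-3 + I)*(-13) - 1 = (39 - 13*I) - 1 = 38 - 13*I)
803898/M(-854) = 803898/(38 - 13*(-854)) = 803898/(38 + 11102) = 803898/11140 = 803898*(1/11140) = 401949/5570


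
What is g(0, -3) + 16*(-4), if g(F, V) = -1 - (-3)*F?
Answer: -65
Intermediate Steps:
g(F, V) = -1 + 3*F
g(0, -3) + 16*(-4) = (-1 + 3*0) + 16*(-4) = (-1 + 0) - 64 = -1 - 64 = -65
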